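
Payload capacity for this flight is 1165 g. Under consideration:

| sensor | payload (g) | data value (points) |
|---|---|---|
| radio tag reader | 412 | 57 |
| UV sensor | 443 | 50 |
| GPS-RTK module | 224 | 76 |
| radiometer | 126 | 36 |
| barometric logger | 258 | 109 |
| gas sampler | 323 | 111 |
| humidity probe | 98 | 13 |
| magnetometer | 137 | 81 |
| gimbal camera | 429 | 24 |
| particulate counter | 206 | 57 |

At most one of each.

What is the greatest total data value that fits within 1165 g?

434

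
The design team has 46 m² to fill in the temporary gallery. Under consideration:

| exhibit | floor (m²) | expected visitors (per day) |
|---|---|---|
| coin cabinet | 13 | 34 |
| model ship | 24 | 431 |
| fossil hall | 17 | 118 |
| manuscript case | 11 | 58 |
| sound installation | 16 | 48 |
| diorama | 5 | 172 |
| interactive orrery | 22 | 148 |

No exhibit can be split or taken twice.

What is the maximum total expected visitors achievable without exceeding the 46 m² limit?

Taking model ship + fossil hall + diorama: 46 m² used, 721 in expected visitors.
The closest alternative, model ship + manuscript case + diorama, reaches only 661.

721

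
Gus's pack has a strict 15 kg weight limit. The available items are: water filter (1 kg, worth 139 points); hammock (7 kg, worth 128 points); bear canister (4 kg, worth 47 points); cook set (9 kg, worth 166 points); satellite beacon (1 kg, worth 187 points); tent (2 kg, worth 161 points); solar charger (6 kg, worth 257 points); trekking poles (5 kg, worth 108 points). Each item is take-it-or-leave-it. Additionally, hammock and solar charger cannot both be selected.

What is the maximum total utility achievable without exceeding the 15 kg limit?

852

The ratio ordering already packs tightly: water filter + satellite beacon + tent + solar charger + trekking poles, 15 kg, 852.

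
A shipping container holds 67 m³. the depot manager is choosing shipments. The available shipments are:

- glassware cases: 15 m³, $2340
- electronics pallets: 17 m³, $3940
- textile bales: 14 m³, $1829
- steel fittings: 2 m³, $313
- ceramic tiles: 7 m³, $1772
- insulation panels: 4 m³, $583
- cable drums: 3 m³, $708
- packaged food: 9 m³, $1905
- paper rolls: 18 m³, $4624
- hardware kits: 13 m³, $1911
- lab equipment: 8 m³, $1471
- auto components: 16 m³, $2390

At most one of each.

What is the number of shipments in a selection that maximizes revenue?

The maximum revenue within 67 m³ is 15003.
For example electronics pallets + ceramic tiles + insulation panels + cable drums + packaged food + paper rolls + lab equipment achieves it, using 66 m³.
Any selection reaching 15003 contains exactly 7 shipments.

7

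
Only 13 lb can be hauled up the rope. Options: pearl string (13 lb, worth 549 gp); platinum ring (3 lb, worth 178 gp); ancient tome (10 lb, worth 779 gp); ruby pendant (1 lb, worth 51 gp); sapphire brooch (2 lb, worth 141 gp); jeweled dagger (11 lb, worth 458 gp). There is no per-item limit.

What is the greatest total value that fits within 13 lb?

971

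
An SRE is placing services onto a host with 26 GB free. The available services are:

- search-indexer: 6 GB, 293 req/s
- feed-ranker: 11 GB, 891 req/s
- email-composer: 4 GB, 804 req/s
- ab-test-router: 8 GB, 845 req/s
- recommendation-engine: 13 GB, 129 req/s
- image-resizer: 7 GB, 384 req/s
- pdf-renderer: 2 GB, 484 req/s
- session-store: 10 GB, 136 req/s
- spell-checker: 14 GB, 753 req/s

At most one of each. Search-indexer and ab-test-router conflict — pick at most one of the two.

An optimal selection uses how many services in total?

4

Best achievable throughput is 3024.
For example feed-ranker + email-composer + ab-test-router + pdf-renderer achieves it, using 25 GB.
Every optimal selection uses 4 services.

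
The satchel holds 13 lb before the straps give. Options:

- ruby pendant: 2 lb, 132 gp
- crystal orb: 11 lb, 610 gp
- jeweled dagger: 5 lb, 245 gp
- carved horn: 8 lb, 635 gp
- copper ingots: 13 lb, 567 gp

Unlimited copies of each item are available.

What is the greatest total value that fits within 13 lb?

By value per lb: carved horn 79.38, ruby pendant 66.00, crystal orb 55.45 lead.
Best packing: 2×ruby pendant + carved horn — 12 lb, 899 total.

899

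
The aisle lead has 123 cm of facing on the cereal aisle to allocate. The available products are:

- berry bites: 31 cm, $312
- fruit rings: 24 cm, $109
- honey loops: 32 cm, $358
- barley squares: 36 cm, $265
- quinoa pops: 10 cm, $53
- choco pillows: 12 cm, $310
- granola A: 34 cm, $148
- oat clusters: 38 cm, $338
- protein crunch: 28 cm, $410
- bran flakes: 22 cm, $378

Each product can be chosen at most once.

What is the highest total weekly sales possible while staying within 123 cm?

Density check — choco pillows 25.83, bran flakes 17.18, protein crunch 14.64, honey loops 11.19 are the best per cm.
Filling by ratio: honey loops + quinoa pops + choco pillows + protein crunch + bran flakes for 1509, with 19 cm left unused.
Dropping quinoa pops frees 10 cm; slotting in fruit rings (24 cm) lifts the total to 1565 at 118 cm.

1565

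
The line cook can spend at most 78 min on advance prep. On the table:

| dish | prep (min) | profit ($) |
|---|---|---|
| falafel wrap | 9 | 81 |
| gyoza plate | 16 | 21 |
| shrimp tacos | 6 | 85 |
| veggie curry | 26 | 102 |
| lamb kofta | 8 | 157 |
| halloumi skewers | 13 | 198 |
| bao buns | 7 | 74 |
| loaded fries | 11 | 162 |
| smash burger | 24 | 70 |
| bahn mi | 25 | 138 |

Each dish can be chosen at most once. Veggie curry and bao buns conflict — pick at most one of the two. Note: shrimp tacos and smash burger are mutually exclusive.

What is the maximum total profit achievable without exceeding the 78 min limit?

Falafel wrap + shrimp tacos + lamb kofta + halloumi skewers + loaded fries + bahn mi uses 72 of the 78 min and totals 821.
The closest alternative, shrimp tacos + lamb kofta + halloumi skewers + bao buns + loaded fries + bahn mi, reaches only 814.

821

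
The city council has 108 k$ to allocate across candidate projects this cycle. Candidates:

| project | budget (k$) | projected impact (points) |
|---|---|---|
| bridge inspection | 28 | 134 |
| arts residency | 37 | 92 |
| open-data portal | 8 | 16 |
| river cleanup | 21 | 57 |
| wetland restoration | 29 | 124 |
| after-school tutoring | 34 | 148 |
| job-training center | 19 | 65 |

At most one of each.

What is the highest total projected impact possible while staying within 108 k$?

Bridge inspection + open-data portal + wetland restoration + after-school tutoring uses 99 of the 108 k$ and totals 422.
That's the maximum — no swap from here does better than 422.

422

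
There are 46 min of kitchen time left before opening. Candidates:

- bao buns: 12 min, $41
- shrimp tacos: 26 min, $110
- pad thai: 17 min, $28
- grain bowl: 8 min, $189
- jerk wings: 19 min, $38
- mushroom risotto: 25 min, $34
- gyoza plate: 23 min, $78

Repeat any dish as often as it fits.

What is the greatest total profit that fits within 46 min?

Taking 5×grain bowl: 40 min used, 945 in profit.

945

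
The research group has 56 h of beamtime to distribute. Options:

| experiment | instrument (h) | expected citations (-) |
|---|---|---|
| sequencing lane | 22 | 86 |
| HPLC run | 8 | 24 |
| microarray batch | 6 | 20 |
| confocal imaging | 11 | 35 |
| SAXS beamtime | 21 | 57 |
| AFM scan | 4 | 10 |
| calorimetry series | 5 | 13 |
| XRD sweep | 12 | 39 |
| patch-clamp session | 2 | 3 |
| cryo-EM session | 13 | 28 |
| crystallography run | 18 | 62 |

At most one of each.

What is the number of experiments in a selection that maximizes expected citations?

4

Best achievable expected citations is 197.
sequencing lane + AFM scan + XRD sweep + crystallography run hits 197 at 56 h.
Any selection reaching 197 contains exactly 4 experiments.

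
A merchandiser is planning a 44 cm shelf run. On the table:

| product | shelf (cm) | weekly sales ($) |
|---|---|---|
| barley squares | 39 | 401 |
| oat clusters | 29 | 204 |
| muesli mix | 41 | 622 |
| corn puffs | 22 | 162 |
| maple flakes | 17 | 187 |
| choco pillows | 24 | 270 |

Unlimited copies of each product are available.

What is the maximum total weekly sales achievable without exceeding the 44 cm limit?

622

Taking muesli mix: 41 cm used, 622 in weekly sales.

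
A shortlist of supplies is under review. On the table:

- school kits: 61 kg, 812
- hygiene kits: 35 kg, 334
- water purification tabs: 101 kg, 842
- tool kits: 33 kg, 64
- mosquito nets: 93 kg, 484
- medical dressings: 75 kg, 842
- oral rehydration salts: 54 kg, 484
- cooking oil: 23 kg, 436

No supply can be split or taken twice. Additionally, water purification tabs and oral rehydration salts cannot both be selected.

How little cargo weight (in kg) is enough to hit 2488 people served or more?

213

Need the lightest bundle worth ≥ 2488.
Taking school kits + medical dressings + oral rehydration salts + cooking oil gives 2574 (≥ 2488) for 213 kg.
Below 213 kg the best achievable stays under 2488.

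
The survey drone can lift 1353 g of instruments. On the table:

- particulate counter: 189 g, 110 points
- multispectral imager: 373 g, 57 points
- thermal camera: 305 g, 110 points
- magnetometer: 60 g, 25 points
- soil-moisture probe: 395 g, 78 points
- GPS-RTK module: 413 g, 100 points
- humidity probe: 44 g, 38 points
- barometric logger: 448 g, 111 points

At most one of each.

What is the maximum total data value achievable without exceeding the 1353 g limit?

436

Density check — humidity probe 0.86, particulate counter 0.58, magnetometer 0.42, thermal camera 0.36 are the best per g.
Taking the top-ratio sensors first gives particulate counter + thermal camera + magnetometer + humidity probe + barometric logger for 394 (1046 g).
Dropping magnetometer and barometric logger frees 508 g; slotting in soil-moisture probe + GPS-RTK module (808 g) lifts the total to 436 at 1346 g.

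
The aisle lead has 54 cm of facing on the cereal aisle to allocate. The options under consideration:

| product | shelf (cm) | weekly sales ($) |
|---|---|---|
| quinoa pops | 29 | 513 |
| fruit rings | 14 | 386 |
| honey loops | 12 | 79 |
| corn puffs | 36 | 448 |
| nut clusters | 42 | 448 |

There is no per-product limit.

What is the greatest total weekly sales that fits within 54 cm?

1237

3×fruit rings + honey loops uses 54 of the 54 cm and totals 1237.
Every other selection either busts 54 cm or fails to beat 1237.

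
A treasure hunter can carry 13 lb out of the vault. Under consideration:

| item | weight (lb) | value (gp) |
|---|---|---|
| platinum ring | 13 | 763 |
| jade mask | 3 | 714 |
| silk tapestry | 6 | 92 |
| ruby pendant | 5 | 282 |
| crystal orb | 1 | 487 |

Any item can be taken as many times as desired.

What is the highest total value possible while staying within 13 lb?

6331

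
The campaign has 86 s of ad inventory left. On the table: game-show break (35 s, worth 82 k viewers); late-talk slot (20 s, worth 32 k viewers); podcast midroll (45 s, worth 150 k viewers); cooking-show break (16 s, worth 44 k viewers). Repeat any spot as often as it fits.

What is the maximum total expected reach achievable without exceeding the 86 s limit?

Best packing: podcast midroll + 2×cooking-show break — 77 s, 238 total.
That's the maximum — no swap from here does better than 238.

238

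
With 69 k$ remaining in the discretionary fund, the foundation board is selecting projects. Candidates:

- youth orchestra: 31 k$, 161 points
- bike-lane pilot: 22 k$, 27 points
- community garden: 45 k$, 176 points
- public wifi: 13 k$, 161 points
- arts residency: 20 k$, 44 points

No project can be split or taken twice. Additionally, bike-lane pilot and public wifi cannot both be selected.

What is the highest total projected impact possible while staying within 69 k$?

366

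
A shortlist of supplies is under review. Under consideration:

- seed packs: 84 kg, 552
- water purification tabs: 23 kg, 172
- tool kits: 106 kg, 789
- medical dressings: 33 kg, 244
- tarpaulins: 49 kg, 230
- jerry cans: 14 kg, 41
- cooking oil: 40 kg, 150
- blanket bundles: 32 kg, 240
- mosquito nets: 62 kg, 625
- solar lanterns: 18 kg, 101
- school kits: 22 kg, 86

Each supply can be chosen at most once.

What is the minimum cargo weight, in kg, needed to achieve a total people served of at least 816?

Need the lightest bundle worth ≥ 816.
blanket bundles + mosquito nets reaches 865 using 94 kg.
Any bundle with less than 94 kg falls short of 816.

94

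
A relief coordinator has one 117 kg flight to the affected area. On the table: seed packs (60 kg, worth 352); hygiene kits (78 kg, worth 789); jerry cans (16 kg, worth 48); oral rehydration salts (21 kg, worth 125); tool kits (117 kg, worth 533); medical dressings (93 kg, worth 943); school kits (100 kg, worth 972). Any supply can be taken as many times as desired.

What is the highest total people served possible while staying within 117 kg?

1068

By people served per kg: medical dressings 10.14, hygiene kits 10.12, school kits 9.72, oral rehydration salts 5.95 lead.
Taking oral rehydration salts + medical dressings: 114 kg used, 1068 in people served.
Every other selection either busts 117 kg or fails to beat 1068.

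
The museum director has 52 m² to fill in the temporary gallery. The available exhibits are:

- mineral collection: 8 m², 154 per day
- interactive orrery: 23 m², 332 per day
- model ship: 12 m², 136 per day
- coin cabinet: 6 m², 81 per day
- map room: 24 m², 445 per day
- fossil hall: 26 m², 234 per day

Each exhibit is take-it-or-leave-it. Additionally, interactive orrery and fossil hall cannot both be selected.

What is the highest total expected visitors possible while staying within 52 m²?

816

Best packing: mineral collection + model ship + coin cabinet + map room — 50 m², 816 total.
No other feasible combination exceeds 816.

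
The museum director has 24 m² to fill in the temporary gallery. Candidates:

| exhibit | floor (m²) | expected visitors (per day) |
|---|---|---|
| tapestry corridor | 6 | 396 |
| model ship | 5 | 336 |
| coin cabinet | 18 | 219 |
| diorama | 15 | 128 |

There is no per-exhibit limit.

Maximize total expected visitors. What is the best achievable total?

Density check — model ship 67.20, tapestry corridor 66.00, coin cabinet 12.17 are the best per m².
A density-first pass picks 4×model ship — 1344 at 20 m².
Dropping 4×model ship frees 20 m²; slotting in 4×tapestry corridor (24 m²) lifts the total to 1584 at 24 m².
Nothing else within 24 m² beats 1584.

1584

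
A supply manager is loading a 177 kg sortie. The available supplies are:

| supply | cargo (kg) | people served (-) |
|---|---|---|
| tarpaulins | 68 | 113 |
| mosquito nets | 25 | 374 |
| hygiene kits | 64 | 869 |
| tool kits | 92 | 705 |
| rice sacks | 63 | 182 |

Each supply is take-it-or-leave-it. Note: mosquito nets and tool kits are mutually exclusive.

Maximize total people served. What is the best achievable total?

1574

Ranking by ratio (people served/kg): mosquito nets 14.96, hygiene kits 13.58, tool kits 7.66, rice sacks 2.89.
Filling by ratio: mosquito nets + hygiene kits + rice sacks for 1425, with 25 kg left unused.
The 88 kg tied up in mosquito nets and rice sacks is better spent on tool kits — total rises to 1574 (156 kg).
An exhaustive check of the 32 subsets confirms 1574.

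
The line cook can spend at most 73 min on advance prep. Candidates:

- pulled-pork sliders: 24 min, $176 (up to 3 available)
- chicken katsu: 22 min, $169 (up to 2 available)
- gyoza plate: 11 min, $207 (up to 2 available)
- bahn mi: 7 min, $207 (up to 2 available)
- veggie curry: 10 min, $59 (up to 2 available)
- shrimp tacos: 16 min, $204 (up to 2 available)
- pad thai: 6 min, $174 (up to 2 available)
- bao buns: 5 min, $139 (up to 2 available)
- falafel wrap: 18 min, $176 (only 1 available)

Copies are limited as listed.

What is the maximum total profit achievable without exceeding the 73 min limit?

The ratio heuristic lands on 2×gyoza plate + 2×bahn mi + veggie curry + 2×pad thai + 2×bao buns (1513) but leaves 5 min idle.
Dropping veggie curry and bao buns frees 15 min; slotting in shrimp tacos (16 min) lifts the total to 1519 at 69 min.

1519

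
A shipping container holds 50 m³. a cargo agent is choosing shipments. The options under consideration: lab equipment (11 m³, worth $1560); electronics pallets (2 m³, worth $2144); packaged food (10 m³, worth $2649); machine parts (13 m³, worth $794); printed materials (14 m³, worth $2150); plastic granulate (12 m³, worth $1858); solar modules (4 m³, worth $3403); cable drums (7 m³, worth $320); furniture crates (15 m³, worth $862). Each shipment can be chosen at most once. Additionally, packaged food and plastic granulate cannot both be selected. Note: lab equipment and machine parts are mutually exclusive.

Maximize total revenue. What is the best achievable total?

Density check — electronics pallets 1072.00, solar modules 850.75, packaged food 264.90 are the best per m³.
Lab equipment + electronics pallets + packaged food + printed materials + solar modules + cable drums uses 48 of the 50 m³ and totals 12226.
Runner-up lab equipment + electronics pallets + packaged food + printed materials + solar modules tops out at 11906.

12226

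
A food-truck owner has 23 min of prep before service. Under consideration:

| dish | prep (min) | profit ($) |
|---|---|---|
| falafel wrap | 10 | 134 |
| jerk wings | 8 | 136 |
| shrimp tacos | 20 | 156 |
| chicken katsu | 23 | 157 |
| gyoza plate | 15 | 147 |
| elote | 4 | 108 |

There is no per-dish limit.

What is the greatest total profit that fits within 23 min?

5×elote uses 20 of the 23 min and totals 540.
Nothing else within 23 min beats 540.

540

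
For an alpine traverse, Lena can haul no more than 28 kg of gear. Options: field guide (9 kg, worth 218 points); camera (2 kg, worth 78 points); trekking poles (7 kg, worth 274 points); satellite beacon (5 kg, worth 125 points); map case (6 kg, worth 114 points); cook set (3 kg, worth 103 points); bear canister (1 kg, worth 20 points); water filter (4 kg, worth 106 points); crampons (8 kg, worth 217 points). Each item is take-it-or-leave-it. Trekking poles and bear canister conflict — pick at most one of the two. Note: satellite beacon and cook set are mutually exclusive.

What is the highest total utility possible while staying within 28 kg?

815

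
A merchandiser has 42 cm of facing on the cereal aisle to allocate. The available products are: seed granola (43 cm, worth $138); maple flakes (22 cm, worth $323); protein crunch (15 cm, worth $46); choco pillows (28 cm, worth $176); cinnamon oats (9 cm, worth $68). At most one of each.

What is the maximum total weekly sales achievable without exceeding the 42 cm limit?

391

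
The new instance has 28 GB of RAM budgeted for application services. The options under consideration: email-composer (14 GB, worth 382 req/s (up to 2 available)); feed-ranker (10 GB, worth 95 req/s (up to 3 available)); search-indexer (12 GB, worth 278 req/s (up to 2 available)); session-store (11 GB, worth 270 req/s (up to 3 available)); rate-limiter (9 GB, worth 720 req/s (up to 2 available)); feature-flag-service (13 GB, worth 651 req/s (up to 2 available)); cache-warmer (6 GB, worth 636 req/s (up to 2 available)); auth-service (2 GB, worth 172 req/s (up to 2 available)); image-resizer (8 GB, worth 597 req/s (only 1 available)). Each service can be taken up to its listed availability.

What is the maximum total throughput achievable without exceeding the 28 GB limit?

2420

Density check — cache-warmer 106.00, auth-service 86.00, rate-limiter 80.00 are the best per GB.
The ratio heuristic lands on rate-limiter + 2×cache-warmer + 2×auth-service (2336) but leaves 3 GB idle.
Dropping cache-warmer frees 6 GB; slotting in rate-limiter (9 GB) lifts the total to 2420 at 28 GB.
No other feasible combination exceeds 2420.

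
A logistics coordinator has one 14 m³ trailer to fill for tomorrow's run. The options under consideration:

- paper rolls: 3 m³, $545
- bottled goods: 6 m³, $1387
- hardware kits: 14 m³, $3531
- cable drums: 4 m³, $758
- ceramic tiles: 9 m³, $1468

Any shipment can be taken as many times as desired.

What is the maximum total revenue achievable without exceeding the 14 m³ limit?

3531

Best packing: hardware kits — 14 m³, 3531 total.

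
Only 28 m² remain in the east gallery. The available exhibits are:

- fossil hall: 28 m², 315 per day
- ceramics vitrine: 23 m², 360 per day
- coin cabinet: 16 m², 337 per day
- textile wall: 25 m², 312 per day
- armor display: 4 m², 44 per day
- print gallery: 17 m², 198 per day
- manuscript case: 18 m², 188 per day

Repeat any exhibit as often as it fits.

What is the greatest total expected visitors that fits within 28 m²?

469

Density check — coin cabinet 21.06, ceramics vitrine 15.65, textile wall 12.48 are the best per m².
The ratio ordering already packs tightly: coin cabinet + 3×armor display, 28 m², 469.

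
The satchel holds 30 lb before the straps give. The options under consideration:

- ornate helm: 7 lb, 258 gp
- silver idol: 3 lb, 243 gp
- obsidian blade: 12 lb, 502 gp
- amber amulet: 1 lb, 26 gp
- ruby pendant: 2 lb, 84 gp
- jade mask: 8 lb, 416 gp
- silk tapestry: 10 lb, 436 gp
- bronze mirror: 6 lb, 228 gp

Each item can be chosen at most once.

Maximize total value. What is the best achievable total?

A density-first pass picks silver idol + amber amulet + ruby pendant + jade mask + silk tapestry + bronze mirror — 1433 at 30 lb.
The 7 lb tied up in amber amulet and bronze mirror is better spent on ornate helm — total rises to 1437 (30 lb).
Next best is silver idol + amber amulet + ruby pendant + jade mask + silk tapestry + bronze mirror at 1433 (30 lb) — short by 4.

1437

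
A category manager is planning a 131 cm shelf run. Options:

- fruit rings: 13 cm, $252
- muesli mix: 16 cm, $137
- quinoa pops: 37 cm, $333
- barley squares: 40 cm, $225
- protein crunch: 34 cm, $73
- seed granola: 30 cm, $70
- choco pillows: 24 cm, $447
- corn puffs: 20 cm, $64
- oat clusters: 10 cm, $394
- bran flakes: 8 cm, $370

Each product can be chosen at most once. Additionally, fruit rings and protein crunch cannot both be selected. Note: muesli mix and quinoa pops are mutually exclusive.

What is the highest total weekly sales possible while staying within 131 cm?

1889

By weekly sales per cm: bran flakes 46.25, oat clusters 39.40, fruit rings 19.38, choco pillows 18.62 lead.
Fruit rings + muesli mix + barley squares + choco pillows + corn puffs + oat clusters + bran flakes uses 131 of the 131 cm and totals 1889.
Nothing else feasible within 131 cm beats 1889.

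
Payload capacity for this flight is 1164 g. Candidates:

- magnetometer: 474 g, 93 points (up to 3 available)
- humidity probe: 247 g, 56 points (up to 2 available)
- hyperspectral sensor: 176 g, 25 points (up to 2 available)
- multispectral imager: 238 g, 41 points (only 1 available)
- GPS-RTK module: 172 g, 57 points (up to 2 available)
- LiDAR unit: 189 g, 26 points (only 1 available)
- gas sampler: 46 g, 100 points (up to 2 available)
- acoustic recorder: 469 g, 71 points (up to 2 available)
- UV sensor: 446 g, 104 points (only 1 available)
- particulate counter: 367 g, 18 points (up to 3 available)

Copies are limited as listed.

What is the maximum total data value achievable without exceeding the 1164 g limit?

474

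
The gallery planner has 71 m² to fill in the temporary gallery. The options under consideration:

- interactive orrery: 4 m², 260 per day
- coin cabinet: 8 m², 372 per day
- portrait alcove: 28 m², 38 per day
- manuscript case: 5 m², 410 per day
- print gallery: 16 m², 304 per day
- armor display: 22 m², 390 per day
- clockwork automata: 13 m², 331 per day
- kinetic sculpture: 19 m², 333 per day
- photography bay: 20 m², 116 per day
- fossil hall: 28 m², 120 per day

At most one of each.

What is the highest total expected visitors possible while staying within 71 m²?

Taking the top-ratio exhibits first gives interactive orrery + coin cabinet + manuscript case + print gallery + armor display + clockwork automata for 2067 (68 m²).
Dropping print gallery frees 16 m²; slotting in kinetic sculpture (19 m²) lifts the total to 2096 at 71 m².
No other feasible combination exceeds 2096.

2096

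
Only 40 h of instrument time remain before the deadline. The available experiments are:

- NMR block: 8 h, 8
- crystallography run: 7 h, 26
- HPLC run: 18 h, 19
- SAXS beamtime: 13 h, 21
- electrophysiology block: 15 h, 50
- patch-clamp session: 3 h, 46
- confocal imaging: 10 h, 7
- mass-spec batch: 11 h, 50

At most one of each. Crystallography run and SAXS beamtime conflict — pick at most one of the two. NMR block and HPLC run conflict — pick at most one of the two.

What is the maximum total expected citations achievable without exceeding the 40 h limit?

172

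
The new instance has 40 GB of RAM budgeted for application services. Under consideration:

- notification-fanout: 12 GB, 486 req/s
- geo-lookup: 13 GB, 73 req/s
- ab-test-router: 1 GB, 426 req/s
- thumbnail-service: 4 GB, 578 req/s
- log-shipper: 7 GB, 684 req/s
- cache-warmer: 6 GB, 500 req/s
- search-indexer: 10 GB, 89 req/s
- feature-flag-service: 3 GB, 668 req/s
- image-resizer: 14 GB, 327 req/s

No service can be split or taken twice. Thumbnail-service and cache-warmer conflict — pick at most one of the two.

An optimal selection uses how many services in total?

6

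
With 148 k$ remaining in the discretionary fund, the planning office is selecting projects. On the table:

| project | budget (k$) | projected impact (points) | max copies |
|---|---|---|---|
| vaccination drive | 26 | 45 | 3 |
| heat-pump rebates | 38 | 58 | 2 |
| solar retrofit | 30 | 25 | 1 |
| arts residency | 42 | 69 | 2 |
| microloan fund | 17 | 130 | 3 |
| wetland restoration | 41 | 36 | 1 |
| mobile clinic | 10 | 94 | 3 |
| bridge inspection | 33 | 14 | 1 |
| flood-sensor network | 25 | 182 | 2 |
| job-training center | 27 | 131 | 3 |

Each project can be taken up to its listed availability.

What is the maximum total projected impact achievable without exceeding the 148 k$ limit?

Ranking by ratio (projected impact/k$): mobile clinic 9.40, microloan fund 7.65, flood-sensor network 7.28.
Filling by ratio: 3×microloan fund + 3×mobile clinic + 2×flood-sensor network for 1036, with 17 k$ left unused.
Replace mobile clinic with job-training center: the trade gains 37 net, giving 1073 at 148 k$.

1073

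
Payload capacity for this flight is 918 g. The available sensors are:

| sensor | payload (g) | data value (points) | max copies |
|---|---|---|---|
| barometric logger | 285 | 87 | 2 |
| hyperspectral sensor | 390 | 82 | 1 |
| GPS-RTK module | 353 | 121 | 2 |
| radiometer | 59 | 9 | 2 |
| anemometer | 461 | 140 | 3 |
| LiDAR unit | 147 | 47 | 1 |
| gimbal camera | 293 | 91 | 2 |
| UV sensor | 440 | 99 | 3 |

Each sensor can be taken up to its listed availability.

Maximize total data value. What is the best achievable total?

298

2×GPS-RTK module + radiometer + LiDAR unit uses 912 of the 918 g and totals 298.
No other feasible combination exceeds 298.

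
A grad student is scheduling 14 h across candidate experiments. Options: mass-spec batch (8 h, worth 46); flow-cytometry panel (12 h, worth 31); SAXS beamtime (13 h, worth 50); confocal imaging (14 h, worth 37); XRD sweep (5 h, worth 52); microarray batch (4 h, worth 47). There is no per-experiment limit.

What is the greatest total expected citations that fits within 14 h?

151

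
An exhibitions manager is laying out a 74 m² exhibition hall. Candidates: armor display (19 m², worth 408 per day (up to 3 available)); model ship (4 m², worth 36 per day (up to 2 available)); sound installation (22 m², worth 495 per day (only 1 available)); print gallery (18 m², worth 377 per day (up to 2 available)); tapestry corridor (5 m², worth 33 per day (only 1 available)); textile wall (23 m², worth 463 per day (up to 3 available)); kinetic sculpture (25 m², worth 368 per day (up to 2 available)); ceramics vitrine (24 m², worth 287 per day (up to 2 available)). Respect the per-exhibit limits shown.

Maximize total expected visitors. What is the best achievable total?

Ranking by ratio (expected visitors/m²): sound installation 22.50, armor display 21.47, print gallery 20.94.
Greedy by ratio would take 2×armor display + 2×model ship + sound installation + tapestry corridor: 73 m² used, total 1416.
Dropping 2×model ship and sound installation and tapestry corridor frees 35 m²; slotting in 2×print gallery (36 m²) lifts the total to 1570 at 74 m².

1570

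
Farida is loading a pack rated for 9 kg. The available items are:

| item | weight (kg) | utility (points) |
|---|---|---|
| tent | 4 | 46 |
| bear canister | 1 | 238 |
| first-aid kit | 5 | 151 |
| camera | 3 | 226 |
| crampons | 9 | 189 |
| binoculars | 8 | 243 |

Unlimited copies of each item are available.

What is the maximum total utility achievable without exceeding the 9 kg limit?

2142

9×bear canister uses 9 of the 9 kg and totals 2142.
Every other selection either busts 9 kg or fails to beat 2142.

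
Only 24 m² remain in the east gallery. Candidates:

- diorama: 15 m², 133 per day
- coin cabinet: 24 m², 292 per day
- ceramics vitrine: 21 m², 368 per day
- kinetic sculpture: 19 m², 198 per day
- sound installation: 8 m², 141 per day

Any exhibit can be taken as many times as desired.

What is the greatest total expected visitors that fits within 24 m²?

Best packing: 3×sound installation — 24 m², 423 total.

423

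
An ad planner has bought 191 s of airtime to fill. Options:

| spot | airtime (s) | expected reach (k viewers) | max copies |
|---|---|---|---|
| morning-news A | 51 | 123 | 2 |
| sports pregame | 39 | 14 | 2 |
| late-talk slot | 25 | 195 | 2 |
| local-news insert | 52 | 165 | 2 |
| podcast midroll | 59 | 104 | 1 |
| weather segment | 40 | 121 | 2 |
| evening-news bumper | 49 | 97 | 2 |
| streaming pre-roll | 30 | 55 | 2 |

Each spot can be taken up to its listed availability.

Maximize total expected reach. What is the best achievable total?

Ranking by ratio (expected reach/s): late-talk slot 7.80, local-news insert 3.17, weather segment 3.02.
Greedy by ratio would take 2×late-talk slot + 2×local-news insert + streaming pre-roll: 184 s used, total 775.
The 82 s tied up in local-news insert and streaming pre-roll is better spent on 2×weather segment — total rises to 797 (182 s).
No other feasible combination exceeds 797.

797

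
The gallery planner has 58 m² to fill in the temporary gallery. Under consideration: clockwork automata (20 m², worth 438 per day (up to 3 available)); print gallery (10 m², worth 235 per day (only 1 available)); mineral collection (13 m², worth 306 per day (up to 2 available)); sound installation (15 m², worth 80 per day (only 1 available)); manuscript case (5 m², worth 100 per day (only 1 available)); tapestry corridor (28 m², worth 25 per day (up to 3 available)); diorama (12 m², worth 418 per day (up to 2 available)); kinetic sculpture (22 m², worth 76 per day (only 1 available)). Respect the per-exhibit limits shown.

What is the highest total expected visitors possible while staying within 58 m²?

By expected visitors per m²: diorama 34.83, mineral collection 23.54, print gallery 23.50, clockwork automata 21.90 lead.
Taking the top-ratio exhibits first gives 2×mineral collection + manuscript case + 2×diorama for 1548 (55 m²).
The 18 m² tied up in mineral collection and manuscript case is better spent on clockwork automata — total rises to 1580 (57 m²).
Every other selection either busts 58 m² or exceeds an availability limit or fails to beat 1580.

1580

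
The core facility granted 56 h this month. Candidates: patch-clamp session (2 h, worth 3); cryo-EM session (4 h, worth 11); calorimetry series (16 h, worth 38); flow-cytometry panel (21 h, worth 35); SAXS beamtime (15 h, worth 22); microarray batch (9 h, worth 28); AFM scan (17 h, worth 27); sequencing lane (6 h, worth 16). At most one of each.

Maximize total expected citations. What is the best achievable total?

128

Ranking by ratio (expected citations/h): microarray batch 3.11, cryo-EM session 2.75, sequencing lane 2.67.
The ratio ordering already packs tightly: cryo-EM session + calorimetry series + flow-cytometry panel + microarray batch + sequencing lane, 56 h, 128.
Next best is patch-clamp session + cryo-EM session + calorimetry series + microarray batch + AFM scan + sequencing lane at 123 (54 h) — short by 5.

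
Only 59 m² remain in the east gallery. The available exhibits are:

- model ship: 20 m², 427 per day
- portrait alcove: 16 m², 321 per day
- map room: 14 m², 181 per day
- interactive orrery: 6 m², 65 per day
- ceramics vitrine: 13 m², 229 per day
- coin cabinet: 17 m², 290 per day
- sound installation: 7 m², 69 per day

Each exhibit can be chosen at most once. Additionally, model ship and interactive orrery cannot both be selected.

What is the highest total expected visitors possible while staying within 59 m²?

1046

By expected visitors per m²: model ship 21.35, portrait alcove 20.06, ceramics vitrine 17.62, coin cabinet 17.06 lead.
Best packing: model ship + portrait alcove + ceramics vitrine + sound installation — 56 m², 1046 total.
The closest alternative, model ship + portrait alcove + coin cabinet, reaches only 1038.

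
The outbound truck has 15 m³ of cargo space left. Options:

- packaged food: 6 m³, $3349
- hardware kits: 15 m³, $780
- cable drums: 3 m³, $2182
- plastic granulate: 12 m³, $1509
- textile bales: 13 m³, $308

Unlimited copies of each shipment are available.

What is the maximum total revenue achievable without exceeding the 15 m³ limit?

10910

Taking 5×cable drums: 15 m³ used, 10910 in revenue.
No other feasible combination exceeds 10910.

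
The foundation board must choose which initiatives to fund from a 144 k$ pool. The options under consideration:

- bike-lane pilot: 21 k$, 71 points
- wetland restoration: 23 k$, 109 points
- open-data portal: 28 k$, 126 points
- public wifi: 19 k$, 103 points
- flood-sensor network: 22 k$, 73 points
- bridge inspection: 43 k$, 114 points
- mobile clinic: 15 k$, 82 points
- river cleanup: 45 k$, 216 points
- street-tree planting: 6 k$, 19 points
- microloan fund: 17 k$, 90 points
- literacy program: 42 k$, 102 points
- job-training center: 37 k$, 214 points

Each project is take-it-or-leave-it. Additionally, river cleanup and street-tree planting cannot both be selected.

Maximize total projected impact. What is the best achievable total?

By projected impact per k$: job-training center 5.78, mobile clinic 5.47, public wifi 5.42 lead.
Open-data portal + public wifi + mobile clinic + river cleanup + job-training center uses 144 of the 144 k$ and totals 741.
Runner-up wetland restoration + public wifi + river cleanup + microloan fund + job-training center tops out at 732.

741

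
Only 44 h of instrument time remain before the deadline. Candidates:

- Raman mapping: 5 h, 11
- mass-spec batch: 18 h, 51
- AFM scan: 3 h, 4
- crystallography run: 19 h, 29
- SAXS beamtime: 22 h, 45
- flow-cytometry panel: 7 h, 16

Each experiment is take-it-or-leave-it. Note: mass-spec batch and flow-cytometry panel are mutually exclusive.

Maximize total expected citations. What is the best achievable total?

Mass-spec batch + AFM scan + SAXS beamtime uses 43 of the 44 h and totals 100.

100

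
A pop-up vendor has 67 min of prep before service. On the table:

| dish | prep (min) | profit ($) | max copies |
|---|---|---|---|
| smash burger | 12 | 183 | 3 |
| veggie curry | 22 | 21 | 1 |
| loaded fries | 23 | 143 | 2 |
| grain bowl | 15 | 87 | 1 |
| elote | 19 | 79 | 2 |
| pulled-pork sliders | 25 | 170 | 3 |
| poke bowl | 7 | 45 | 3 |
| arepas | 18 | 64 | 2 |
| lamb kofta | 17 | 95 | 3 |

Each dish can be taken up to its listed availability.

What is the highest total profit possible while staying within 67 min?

737

Density check — smash burger 15.25, pulled-pork sliders 6.80, poke bowl 6.43, loaded fries 6.22 are the best per min.
Filling by ratio: 3×smash burger + pulled-pork sliders for 719, with 6 min left unused.
Dropping pulled-pork sliders frees 25 min; slotting in loaded fries + poke bowl (30 min) lifts the total to 737 at 66 min.
The spare 1 min is too small for any remaining dish, and no exchange beats 737.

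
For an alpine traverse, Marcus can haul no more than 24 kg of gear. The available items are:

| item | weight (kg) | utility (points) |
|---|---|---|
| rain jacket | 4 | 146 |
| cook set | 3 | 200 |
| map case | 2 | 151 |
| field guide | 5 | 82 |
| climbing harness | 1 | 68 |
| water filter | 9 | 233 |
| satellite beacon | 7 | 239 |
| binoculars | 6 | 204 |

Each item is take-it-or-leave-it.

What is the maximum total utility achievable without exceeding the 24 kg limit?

1008

Ranking by ratio (utility/kg): map case 75.50, climbing harness 68.00, cook set 66.67, rain jacket 36.50.
Best packing: rain jacket + cook set + map case + climbing harness + satellite beacon + binoculars — 23 kg, 1008 total.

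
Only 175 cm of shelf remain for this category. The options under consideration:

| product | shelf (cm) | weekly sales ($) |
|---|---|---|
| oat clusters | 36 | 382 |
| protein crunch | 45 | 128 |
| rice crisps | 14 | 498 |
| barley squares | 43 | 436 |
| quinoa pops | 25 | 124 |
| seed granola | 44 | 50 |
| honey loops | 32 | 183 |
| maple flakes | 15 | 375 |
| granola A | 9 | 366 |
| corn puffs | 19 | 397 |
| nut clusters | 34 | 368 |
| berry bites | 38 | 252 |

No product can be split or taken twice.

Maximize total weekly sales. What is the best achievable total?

2822

By weekly sales per cm: granola A 40.67, rice crisps 35.57, maple flakes 25.00, corn puffs 20.89 lead.
The ratio ordering already packs tightly: oat clusters + rice crisps + barley squares + maple flakes + granola A + corn puffs + nut clusters, 170 cm, 2822.
Runner-up oat clusters + rice crisps + barley squares + maple flakes + granola A + corn puffs + berry bites tops out at 2706.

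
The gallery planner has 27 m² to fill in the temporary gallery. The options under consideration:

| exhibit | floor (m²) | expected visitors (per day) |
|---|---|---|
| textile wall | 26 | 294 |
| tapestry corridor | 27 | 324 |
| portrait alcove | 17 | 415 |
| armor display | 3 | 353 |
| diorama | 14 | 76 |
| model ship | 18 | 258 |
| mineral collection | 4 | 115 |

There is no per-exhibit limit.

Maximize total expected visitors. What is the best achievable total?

3177

Taking 9×armor display: 27 m² used, 3177 in expected visitors.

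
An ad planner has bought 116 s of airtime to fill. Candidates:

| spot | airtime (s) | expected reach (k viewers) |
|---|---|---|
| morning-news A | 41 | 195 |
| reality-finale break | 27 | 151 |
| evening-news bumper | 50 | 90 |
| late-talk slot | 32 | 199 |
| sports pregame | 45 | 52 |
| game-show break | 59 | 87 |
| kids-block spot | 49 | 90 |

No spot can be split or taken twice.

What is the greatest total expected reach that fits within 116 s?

545

By expected reach per s: late-talk slot 6.22, reality-finale break 5.59, morning-news A 4.76 lead.
Morning-news A + reality-finale break + late-talk slot uses 100 of the 116 s and totals 545.
The closest alternative, reality-finale break + evening-news bumper + late-talk slot, reaches only 440.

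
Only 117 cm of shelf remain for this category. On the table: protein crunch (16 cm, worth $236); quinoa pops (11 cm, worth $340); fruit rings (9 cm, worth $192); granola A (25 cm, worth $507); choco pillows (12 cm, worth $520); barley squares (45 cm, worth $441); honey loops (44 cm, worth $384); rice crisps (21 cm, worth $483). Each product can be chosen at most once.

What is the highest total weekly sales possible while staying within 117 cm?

Ranking by ratio (weekly sales/cm): choco pillows 43.33, quinoa pops 30.91, rice crisps 23.00.
The ratio heuristic lands on protein crunch + quinoa pops + fruit rings + granola A + choco pillows + rice crisps (2278) but leaves 23 cm idle.
The 25 cm tied up in protein crunch and fruit rings is better spent on barley squares — total rises to 2291 (114 cm).

2291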